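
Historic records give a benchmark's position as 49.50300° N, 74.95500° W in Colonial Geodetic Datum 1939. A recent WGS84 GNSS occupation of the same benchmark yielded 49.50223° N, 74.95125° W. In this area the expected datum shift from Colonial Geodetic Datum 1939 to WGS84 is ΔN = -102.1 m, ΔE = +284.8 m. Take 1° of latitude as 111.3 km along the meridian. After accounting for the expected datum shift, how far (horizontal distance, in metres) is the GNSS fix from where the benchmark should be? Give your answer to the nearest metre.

21 m

Observed coordinate differences: Δφ = -0.00077°, Δλ = +0.00375°.
Converting to metres (1° lat = 111300 m, cos φ = 0.649408): observed ΔN = -85.7 m, observed ΔE = 271.0 m.
Subtracting the expected shift leaves a residual of -85.7 − (-102.1) = 16.4 m north and 271.0 − (284.8) = -13.8 m east.
Residual distance = √(16.4² + (-13.8)²) = 21.4 m.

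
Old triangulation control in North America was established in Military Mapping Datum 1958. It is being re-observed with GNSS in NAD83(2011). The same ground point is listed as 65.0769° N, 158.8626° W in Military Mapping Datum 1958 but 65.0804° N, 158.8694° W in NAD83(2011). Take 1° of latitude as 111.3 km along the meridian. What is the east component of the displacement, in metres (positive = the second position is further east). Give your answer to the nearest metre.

ΔE = -319 m

Δφ = 65.0804° − 65.0769° = +0.0035°; Δλ = -158.8694° − -158.8626° = -0.0068°.
ΔN = Δφ × 111300 = 389.6 m; ΔE = Δλ × 111300 × cos(65.0769°) = -0.0068 × 111300 × 0.421401 = -318.9 m.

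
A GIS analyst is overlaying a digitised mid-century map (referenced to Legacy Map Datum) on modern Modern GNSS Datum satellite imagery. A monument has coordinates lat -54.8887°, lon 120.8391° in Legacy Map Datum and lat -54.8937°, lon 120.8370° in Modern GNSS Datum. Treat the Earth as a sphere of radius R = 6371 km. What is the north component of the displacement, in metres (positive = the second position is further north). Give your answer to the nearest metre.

Δφ = -54.8937° − -54.8887° = -0.0050°; Δλ = 120.8370° − 120.8391° = -0.0021°.
1° along a meridian = πR/180 = 111195 m.
ΔN = Δφ × 111195 = -556.0 m; ΔE = Δλ × 111195 × cos(-54.8887°) = -0.0021 × 111195 × 0.575167 = -134.3 m.

ΔN = -556 m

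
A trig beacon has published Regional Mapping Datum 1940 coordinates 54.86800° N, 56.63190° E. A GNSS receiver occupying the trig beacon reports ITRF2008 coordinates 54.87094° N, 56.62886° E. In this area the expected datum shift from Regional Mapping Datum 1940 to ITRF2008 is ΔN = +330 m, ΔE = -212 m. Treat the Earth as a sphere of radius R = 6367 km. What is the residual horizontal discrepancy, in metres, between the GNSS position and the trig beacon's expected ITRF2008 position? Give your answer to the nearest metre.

18 m

Observed coordinate differences: Δφ = +0.00294°, Δλ = -0.00304°.
Converting to metres (1° lat = 111125 m, cos φ = 0.575462): observed ΔN = 326.7 m, observed ΔE = -194.4 m.
Subtracting the expected shift leaves a residual of 326.7 − (330) = -3.3 m north and -194.4 − (-212) = 17.6 m east.
Residual distance = √((-3.3)² + 17.6²) = 17.9 m.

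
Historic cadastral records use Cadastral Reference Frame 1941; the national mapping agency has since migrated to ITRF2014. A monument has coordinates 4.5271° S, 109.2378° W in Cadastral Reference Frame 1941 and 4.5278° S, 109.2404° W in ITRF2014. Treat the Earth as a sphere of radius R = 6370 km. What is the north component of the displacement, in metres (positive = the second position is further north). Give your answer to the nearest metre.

Δφ = -4.5278° − -4.5271° = -0.0007°; Δλ = -109.2404° − -109.2378° = -0.0026°.
1° along a meridian = πR/180 = 111177 m.
ΔN = Δφ × 111177 = -77.8 m; ΔE = Δλ × 111177 × cos(-4.5271°) = -0.0026 × 111177 × 0.996880 = -288.2 m.

ΔN = -78 m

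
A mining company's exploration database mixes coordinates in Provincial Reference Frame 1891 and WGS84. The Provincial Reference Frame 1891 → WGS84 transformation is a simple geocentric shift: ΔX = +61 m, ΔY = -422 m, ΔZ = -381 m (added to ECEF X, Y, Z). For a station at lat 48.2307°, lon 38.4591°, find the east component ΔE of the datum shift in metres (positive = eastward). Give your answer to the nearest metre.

ΔE = -368 m

At φ = 48.2307°, λ = 38.4591°: sin φ = 0.745833, cos φ = 0.666133, sin λ = 0.621956, cos λ = 0.783052.
ΔE = −sin λ·ΔX + cos λ·ΔY = −(0.621956)·(61) + (0.783052)·(-422) = -368.39 m.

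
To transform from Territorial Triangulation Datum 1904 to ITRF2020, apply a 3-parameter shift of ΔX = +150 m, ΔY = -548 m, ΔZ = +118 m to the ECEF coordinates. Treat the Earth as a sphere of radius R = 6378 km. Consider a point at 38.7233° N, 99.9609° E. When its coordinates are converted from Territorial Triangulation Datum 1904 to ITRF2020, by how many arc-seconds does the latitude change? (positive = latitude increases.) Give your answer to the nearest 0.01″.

Δφ = 14.42″

sin φ = 0.625560, cos φ = 0.780176, sin λ = 0.984926, cos λ = -0.172976.
North component: ΔN = −sin φ cos λ·ΔX − sin φ sin λ·ΔY + cos φ·ΔZ = −(0.625560)(-0.172976)(150) − (0.625560)(0.984926)(-548) + (0.780176)(118) = 445.93 m.
1° of latitude spans πR/180 = 111317 m, so Δφ = 445.93 / 111317 × 3600 = 14.421″.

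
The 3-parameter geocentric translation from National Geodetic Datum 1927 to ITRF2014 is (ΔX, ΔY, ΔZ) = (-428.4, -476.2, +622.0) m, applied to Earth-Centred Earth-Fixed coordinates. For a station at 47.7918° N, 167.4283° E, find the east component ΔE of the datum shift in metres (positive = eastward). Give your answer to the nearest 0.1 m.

The local east axis at (φ, λ) is (−sin λ, cos λ, 0), so ΔE = −sin(167.4283°)·(-428.4) + cos(167.4283°)·(-476.2) = 558.03 m.

ΔE = 558.0 m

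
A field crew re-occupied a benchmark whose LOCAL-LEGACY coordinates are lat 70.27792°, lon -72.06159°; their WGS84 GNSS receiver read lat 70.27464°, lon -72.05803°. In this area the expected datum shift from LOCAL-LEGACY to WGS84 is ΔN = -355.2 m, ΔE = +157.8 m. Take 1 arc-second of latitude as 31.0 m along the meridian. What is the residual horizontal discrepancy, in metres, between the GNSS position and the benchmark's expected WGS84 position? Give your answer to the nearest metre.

Observed coordinate differences: Δφ = -0.00328°, Δλ = +0.00356°.
Converting to metres (1° lat = 111600 m, cos φ = 0.337458): observed ΔN = -366.0 m, observed ΔE = 134.1 m.
Subtracting the expected shift leaves a residual of -366.0 − (-355.2) = -10.8 m north and 134.1 − (157.8) = -23.7 m east.
Residual distance = √((-10.8)² + (-23.7)²) = 26.1 m.

26 m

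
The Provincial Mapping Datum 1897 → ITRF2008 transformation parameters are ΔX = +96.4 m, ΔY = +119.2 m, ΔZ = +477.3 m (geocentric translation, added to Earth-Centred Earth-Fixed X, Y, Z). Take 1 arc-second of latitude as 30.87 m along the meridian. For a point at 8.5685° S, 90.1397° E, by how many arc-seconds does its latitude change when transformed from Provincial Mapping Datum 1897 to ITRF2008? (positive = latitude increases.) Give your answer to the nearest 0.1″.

Δφ = 15.9″

sin φ = -0.148992, cos φ = 0.988838, sin λ = 0.999997, cos λ = -0.002438.
North component: ΔN = −sin φ cos λ·ΔX − sin φ sin λ·ΔY + cos φ·ΔZ = −(-0.148992)(-0.002438)(96.4) − (-0.148992)(0.999997)(119.2) + (0.988838)(477.3) = 489.70 m.
1° of latitude spans 3600 × 30.87 = 111132 m, so Δφ = 489.70 / 111132 × 3600 = 15.863″.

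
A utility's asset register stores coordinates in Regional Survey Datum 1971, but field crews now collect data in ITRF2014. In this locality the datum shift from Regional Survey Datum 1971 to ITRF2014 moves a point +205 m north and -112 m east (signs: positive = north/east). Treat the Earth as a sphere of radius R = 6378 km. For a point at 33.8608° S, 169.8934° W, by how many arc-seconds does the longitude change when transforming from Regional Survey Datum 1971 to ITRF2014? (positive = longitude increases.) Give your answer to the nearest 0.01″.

Δλ = -4.36″

At latitude -33.8608°, cos φ = 0.830394.
One radian of longitude at latitude φ spans R cos φ, so Δλ = ΔE / (R cos φ) = -112.0 / (6378000 × 0.830394) = -2.1147e-05 rad = -4.362″.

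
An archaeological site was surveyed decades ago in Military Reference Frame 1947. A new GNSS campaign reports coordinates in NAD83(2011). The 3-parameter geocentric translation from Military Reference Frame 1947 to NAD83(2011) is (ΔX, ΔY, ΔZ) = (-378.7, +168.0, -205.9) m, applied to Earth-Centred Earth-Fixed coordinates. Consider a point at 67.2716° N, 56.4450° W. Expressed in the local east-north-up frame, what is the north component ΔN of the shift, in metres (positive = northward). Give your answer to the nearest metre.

At φ = 67.2716°, λ = -56.4450°: sin φ = 0.922347, cos φ = 0.386363, sin λ = -0.833356, cos λ = 0.552737.
ΔN = −sin φ cos λ·ΔX − sin φ sin λ·ΔY + cos φ·ΔZ = −(0.922347)(0.552737)(-378.7) − (0.922347)(-0.833356)(168.0) + (0.386363)(-205.9) = 242.65 m.

ΔN = 243 m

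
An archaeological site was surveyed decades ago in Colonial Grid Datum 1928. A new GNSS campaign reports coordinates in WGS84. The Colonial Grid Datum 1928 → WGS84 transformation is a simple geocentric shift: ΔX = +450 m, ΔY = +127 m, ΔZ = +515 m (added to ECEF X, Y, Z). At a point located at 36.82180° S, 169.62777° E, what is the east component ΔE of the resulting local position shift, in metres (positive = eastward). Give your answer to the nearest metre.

ΔE = -206 m

The local east axis at (φ, λ) is (−sin λ, cos λ, 0), so ΔE = −sin(169.62777°)·450 + cos(169.62777°)·127 = -205.94 m.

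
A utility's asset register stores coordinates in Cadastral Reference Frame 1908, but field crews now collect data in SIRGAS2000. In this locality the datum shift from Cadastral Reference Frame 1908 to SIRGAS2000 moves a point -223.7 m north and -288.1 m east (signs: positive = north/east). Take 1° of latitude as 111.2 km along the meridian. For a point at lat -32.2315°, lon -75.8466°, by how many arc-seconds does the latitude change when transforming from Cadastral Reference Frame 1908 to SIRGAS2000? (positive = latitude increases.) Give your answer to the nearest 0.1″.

1° of latitude = 111.2 km, so Δφ = -223.7 / 111200 = -0.0020117° = -7.242″.

Δφ = -7.2″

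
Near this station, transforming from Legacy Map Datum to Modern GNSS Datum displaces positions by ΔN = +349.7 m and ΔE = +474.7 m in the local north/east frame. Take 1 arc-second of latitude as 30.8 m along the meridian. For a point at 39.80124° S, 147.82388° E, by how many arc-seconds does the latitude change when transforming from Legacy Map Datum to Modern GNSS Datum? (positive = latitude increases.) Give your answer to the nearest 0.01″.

1″ of latitude = 30.80 m, so Δφ = 349.7 / 30.80 = 11.354″.

Δφ = 11.35″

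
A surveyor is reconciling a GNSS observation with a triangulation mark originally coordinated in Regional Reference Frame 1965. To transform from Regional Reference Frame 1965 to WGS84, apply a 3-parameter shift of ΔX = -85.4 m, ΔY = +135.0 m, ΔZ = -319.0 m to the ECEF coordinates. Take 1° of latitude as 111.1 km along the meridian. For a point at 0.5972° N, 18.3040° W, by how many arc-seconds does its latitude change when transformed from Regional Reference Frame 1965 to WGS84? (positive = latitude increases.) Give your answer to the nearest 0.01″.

sin φ = 0.010423, cos φ = 0.999946, sin λ = -0.314059, cos λ = 0.949404.
North component: ΔN = −sin φ cos λ·ΔX − sin φ sin λ·ΔY + cos φ·ΔZ = −(0.010423)(0.949404)(-85.4) − (0.010423)(-0.314059)(135.0) + (0.999946)(-319.0) = -317.70 m.
1° of latitude spans 111100 m, so Δφ = -317.70 / 111100 × 3600 = -10.294″.

Δφ = -10.29″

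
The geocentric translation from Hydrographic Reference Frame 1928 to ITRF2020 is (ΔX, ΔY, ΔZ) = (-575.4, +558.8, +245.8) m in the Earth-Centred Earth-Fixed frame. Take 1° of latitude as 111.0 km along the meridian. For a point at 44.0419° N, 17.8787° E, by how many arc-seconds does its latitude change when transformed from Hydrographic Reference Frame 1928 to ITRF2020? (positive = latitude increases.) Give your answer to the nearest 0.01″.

sin φ = 0.695184, cos φ = 0.718832, sin λ = 0.307003, cos λ = 0.951709.
North component: ΔN = −sin φ cos λ·ΔX − sin φ sin λ·ΔY + cos φ·ΔZ = −(0.695184)(0.951709)(-575.4) − (0.695184)(0.307003)(558.8) + (0.718832)(245.8) = 438.12 m.
1° of latitude spans 111000 m, so Δφ = 438.12 / 111000 × 3600 = 14.209″.

Δφ = 14.21″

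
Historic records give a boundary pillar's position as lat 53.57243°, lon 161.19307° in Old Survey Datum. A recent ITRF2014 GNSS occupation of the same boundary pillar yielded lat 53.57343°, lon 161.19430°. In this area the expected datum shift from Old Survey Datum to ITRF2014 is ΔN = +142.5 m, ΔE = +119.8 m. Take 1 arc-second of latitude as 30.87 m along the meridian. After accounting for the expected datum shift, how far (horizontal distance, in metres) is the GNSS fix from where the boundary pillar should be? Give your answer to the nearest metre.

Observed coordinate differences: Δφ = +0.00100°, Δλ = +0.00123°.
Converting to metres (1° lat = 111132 m, cos φ = 0.593806): observed ΔN = 111.1 m, observed ΔE = 81.2 m.
Subtracting the expected shift leaves a residual of 111.1 − (142.5) = -31.4 m north and 81.2 − (119.8) = -38.6 m east.
Residual distance = √((-31.4)² + (-38.6)²) = 49.8 m.

50 m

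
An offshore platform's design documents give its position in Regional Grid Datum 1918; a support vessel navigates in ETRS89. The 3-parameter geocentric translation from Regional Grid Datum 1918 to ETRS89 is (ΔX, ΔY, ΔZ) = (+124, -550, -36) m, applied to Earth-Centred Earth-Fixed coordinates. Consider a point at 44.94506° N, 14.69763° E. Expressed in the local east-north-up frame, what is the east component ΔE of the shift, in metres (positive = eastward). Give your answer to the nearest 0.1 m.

ΔE = -563.5 m

At φ = 44.94506°, λ = 14.69763°: sin φ = 0.706428, cos φ = 0.707784, sin λ = 0.253718, cos λ = 0.967278.
ΔE = −sin λ·ΔX + cos λ·ΔY = −(0.253718)·(124) + (0.967278)·(-550) = -563.46 m.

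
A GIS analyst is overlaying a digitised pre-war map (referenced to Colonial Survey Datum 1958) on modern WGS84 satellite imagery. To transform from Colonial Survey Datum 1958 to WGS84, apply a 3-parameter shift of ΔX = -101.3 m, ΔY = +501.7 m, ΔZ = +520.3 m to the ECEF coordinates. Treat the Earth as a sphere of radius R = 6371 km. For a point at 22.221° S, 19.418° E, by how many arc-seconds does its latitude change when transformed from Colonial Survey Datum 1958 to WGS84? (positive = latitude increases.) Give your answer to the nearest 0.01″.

sin φ = -0.378180, cos φ = 0.925732, sin λ = 0.332457, cos λ = 0.943118.
North component: ΔN = −sin φ cos λ·ΔX − sin φ sin λ·ΔY + cos φ·ΔZ = −(-0.378180)(0.943118)(-101.3) − (-0.378180)(0.332457)(501.7) + (0.925732)(520.3) = 508.61 m.
1° of latitude spans πR/180 = 111195 m, so Δφ = 508.61 / 111195 × 3600 = 16.466″.

Δφ = 16.47″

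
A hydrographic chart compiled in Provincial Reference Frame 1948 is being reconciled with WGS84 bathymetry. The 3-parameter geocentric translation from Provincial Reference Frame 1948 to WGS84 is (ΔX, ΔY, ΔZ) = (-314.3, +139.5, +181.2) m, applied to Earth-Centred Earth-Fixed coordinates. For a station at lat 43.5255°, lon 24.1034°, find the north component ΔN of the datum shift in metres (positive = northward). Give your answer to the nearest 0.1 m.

ΔN = 289.7 m

At φ = 43.5255°, λ = 24.1034°: sin φ = 0.688677, cos φ = 0.725068, sin λ = 0.408385, cos λ = 0.912810.
ΔN = −sin φ cos λ·ΔX − sin φ sin λ·ΔY + cos φ·ΔZ = −(0.688677)(0.912810)(-314.3) − (0.688677)(0.408385)(139.5) + (0.725068)(181.2) = 289.73 m.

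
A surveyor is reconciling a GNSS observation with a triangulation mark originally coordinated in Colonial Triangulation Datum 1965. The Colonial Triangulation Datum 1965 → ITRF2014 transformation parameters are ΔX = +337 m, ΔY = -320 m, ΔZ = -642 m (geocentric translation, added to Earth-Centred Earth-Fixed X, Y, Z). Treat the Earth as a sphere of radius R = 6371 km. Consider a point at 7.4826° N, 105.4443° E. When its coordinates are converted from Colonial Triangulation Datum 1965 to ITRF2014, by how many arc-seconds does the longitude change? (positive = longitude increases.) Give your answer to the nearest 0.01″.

Δλ = -7.82″

sin φ = 0.130225, cos φ = 0.991484, sin λ = 0.963890, cos λ = -0.266301.
East component: ΔE = −sin λ·ΔX + cos λ·ΔY = −(0.963890)(337) + (-0.266301)(-320) = -239.61 m.
1° of latitude spans πR/180 = 111195 m; at latitude φ, 1° of longitude spans that × cos φ = 110248.0 m, so Δλ = -239.61 / 110248.0 × 3600 = -7.824″.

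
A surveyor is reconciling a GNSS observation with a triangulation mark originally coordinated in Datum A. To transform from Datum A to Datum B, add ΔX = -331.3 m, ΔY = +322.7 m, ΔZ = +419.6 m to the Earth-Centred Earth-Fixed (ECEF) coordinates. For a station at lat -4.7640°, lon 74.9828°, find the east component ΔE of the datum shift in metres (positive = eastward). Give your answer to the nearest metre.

At φ = -4.7640°, λ = 74.9828°: sin φ = -0.083052, cos φ = 0.996545, sin λ = 0.965848, cos λ = 0.259109.
ΔE = −sin λ·ΔX + cos λ·ΔY = −(0.965848)·(-331.3) + (0.259109)·(322.7) = 403.60 m.

ΔE = 404 m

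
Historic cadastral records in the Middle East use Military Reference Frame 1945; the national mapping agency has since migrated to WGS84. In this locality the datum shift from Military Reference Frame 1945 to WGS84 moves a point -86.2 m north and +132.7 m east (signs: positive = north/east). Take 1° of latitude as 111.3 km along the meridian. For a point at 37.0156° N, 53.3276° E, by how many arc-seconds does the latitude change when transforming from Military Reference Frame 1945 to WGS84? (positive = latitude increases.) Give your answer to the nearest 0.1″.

1° of latitude = 111.3 km, so Δφ = -86.2 / 111300 = -0.0007745° = -2.788″.

Δφ = -2.8″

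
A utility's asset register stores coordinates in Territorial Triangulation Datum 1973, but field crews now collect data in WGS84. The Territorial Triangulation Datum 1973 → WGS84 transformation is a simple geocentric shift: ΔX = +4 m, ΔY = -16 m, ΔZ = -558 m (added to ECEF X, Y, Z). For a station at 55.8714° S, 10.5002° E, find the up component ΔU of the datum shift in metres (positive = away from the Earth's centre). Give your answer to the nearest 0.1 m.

The local up (radial) axis is (cos φ cos λ, cos φ sin λ, sin φ), giving ΔU = 2.207 − 1.636 + 461.901 = 462.47 m.

ΔU = 462.5 m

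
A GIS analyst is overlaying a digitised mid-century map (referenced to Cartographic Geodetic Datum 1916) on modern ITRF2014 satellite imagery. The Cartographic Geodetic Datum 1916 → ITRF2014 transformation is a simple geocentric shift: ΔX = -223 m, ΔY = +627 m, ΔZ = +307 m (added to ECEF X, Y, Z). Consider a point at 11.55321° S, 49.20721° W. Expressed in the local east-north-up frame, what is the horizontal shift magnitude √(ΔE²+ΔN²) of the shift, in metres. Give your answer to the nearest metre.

299 m

At φ = -11.55321°, λ = -49.20721°: sin φ = -0.200278, cos φ = 0.979739, sin λ = -0.757077, cos λ = 0.653325.
ΔE = −sin λ·ΔX + cos λ·ΔY = −(-0.757077)·(-223) + (0.653325)·(627) = 240.81 m.
ΔN = −sin φ cos λ·ΔX − sin φ sin λ·ΔY + cos φ·ΔZ = −(-0.200278)(0.653325)(-223) − (-0.200278)(-0.757077)(627) + (0.979739)(307) = 176.53 m.
Horizontal magnitude = √(ΔE² + ΔN²) = √(240.81² + 176.53²) = 298.58 m.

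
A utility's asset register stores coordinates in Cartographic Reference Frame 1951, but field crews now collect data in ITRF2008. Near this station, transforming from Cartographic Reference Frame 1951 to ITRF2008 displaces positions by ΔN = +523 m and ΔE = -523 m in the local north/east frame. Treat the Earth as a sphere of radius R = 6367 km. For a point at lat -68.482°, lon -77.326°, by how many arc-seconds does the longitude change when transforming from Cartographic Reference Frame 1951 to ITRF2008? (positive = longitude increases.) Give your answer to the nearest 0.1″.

Δλ = -46.2″

At latitude -68.482°, cos φ = 0.366794.
One radian of longitude at latitude φ spans R cos φ, so Δλ = ΔE / (R cos φ) = -523.0 / (6367000 × 0.366794) = -2.2395e-04 rad = -46.192″.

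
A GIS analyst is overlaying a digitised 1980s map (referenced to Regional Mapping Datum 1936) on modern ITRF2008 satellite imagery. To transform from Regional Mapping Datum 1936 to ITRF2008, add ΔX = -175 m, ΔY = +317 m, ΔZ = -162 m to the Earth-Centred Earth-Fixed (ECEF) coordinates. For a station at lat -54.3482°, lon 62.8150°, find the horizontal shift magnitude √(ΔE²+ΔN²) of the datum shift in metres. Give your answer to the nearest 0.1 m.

308.5 m

The local east axis at (φ, λ) is (−sin λ, cos λ, 0), so ΔE = −sin(62.8150°)·(-175) + cos(62.8150°)·317 = 300.50 m.
The local north axis is (−sin φ cos λ, −sin φ sin λ, cos φ), giving ΔN = -64.966 + 229.132 − 94.423 = 69.74 m.
Horizontal magnitude = √(ΔE² + ΔN²) = √(300.50² + 69.74²) = 308.48 m.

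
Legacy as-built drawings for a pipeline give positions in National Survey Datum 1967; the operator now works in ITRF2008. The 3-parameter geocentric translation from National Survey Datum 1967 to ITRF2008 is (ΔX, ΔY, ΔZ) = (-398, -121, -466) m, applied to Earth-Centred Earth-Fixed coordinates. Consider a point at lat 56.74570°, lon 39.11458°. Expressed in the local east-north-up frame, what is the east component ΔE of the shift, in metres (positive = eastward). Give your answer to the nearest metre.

ΔE = 157 m

At φ = 56.74570°, λ = 39.11458°: sin φ = 0.836245, cos φ = 0.548356, sin λ = 0.630873, cos λ = 0.775886.
ΔE = −sin λ·ΔX + cos λ·ΔY = −(0.630873)·(-398) + (0.775886)·(-121) = 157.21 m.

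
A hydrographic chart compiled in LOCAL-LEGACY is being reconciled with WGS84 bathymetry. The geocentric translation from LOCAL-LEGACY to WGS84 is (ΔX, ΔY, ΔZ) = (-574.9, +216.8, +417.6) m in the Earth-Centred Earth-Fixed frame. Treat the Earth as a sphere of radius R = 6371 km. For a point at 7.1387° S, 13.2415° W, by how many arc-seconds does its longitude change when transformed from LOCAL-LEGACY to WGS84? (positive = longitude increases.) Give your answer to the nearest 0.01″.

sin φ = -0.124272, cos φ = 0.992248, sin λ = -0.229056, cos λ = 0.973413.
East component: ΔE = −sin λ·ΔX + cos λ·ΔY = −(-0.229056)(-574.9) + (0.973413)(216.8) = 79.35 m.
1° of latitude spans πR/180 = 111195 m; at latitude φ, 1° of longitude spans that × cos φ = 110333.0 m, so Δλ = 79.35 / 110333.0 × 3600 = 2.589″.

Δλ = 2.59″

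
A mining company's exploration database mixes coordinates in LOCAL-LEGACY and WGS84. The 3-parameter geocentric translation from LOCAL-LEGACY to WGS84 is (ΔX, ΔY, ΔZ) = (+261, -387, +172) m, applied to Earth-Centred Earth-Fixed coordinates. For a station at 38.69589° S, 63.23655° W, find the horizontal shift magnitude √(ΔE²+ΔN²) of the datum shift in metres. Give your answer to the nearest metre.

At φ = -38.69589°, λ = -63.23655°: sin φ = -0.625187, cos φ = 0.780475, sin λ = -0.892873, cos λ = 0.450308.
ΔE = −sin λ·ΔX + cos λ·ΔY = −(-0.892873)·(261) + (0.450308)·(-387) = 58.77 m.
ΔN = −sin φ cos λ·ΔX − sin φ sin λ·ΔY + cos φ·ΔZ = −(-0.625187)(0.450308)(261) − (-0.625187)(-0.892873)(-387) + (0.780475)(172) = 423.75 m.
Horizontal magnitude = √(ΔE² + ΔN²) = √(58.77² + 423.75²) = 427.80 m.

428 m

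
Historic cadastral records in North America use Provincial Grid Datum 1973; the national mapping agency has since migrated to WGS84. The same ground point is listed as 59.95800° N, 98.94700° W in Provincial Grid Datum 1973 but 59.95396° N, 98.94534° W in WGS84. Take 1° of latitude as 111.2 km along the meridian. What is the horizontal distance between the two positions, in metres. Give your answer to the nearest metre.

Δφ = 59.95396° − 59.95800° = -0.00404°; Δλ = -98.94534° − -98.94700° = +0.00166°.
ΔN = Δφ × 111200 = -449.2 m; ΔE = Δλ × 111200 × cos(59.95800°) = +0.00166 × 111200 × 0.500635 = 92.4 m.
Distance = √(ΔE² + ΔN²) = √(92.4² + (-449.2)²) = 458.7 m.

459 m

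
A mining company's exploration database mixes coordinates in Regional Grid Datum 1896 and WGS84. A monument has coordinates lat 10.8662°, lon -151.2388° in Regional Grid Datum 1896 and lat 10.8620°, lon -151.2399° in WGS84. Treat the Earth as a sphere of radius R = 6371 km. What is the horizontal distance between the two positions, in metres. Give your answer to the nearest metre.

Δφ = 10.8620° − 10.8662° = -0.0042°; Δλ = -151.2399° − -151.2388° = -0.0011°.
1° along a meridian = πR/180 = 111195 m.
ΔN = Δφ × 111195 = -467.0 m; ΔE = Δλ × 111195 × cos(10.8662°) = -0.0011 × 111195 × 0.982070 = -120.1 m.
Distance = √(ΔE² + ΔN²) = √((-120.1)² + (-467.0)²) = 482.2 m.

482 m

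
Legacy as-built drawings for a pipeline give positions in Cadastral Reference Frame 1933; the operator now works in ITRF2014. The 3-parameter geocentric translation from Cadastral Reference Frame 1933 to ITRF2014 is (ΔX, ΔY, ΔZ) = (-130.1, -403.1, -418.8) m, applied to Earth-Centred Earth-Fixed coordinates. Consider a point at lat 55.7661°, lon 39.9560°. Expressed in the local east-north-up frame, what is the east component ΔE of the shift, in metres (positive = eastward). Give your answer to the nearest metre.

ΔE = -225 m

The local east axis at (φ, λ) is (−sin λ, cos λ, 0), so ΔE = −sin(39.9560°)·(-130.1) + cos(39.9560°)·(-403.1) = -225.44 m.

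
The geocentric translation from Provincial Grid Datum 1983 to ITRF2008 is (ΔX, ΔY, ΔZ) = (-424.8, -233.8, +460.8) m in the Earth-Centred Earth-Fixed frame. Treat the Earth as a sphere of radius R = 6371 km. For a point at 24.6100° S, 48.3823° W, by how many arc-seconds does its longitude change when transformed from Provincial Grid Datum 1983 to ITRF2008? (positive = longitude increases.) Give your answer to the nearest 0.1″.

Δλ = -16.8″

sin φ = -0.416439, cos φ = 0.909163, sin λ = -0.747593, cos λ = 0.664157.
East component: ΔE = −sin λ·ΔX + cos λ·ΔY = −(-0.747593)(-424.8) + (0.664157)(-233.8) = -472.86 m.
1° of latitude spans πR/180 = 111195 m; at latitude φ, 1° of longitude spans that × cos φ = 101094.4 m, so Δλ = -472.86 / 101094.4 × 3600 = -16.839″.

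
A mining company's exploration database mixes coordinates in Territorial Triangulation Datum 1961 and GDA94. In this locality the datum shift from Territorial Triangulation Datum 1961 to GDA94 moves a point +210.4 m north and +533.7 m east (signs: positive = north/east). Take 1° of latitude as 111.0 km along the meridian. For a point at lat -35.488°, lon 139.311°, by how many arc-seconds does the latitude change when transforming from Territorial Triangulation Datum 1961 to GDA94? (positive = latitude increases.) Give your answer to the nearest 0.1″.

1° of latitude = 111.0 km, so Δφ = 210.4 / 111000 = 0.0018955° = 6.824″.

Δφ = 6.8″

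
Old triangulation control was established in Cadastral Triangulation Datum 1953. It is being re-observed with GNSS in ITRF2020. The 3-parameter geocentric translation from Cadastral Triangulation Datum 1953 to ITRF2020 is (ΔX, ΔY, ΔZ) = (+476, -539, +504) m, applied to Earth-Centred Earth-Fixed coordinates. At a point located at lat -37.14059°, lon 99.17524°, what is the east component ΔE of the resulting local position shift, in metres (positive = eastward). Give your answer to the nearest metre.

The local east axis at (φ, λ) is (−sin λ, cos λ, 0), so ΔE = −sin(99.17524°)·476 + cos(99.17524°)·(-539) = -383.96 m.

ΔE = -384 m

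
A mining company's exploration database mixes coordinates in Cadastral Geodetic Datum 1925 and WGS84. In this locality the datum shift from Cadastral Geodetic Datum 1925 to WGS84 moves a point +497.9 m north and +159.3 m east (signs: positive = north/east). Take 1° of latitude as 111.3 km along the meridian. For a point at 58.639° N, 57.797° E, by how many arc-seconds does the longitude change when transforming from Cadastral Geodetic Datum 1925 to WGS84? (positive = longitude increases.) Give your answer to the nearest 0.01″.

Δλ = 9.90″

At latitude 58.639°, cos φ = 0.520429.
1° of longitude at this latitude = 111.3 × cos φ = 57.92 km, so Δλ = 159.3 / 57923.7 = 0.0027502° = 9.901″.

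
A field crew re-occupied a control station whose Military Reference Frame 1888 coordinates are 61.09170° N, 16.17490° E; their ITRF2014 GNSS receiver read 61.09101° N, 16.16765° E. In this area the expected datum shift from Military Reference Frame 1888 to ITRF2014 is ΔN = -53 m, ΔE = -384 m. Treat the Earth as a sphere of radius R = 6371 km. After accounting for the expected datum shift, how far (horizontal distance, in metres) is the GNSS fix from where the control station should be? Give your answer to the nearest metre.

24 m

Observed coordinate differences: Δφ = -0.00069°, Δλ = -0.00725°.
Converting to metres (1° lat = 111195 m, cos φ = 0.483409): observed ΔN = -76.7 m, observed ΔE = -389.7 m.
Subtracting the expected shift leaves a residual of -76.7 − (-53) = -23.7 m north and -389.7 − (-384) = -5.7 m east.
Residual distance = √((-23.7)² + (-5.7)²) = 24.4 m.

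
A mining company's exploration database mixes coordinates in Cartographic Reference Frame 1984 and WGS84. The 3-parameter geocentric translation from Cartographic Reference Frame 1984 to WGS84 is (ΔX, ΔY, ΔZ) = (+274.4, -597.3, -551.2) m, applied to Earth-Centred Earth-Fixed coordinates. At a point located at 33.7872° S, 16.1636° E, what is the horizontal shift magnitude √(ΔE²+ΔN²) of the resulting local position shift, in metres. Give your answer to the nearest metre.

765 m

The local east axis at (φ, λ) is (−sin λ, cos λ, 0), so ΔE = −sin(16.1636°)·274.4 + cos(16.1636°)·(-597.3) = -650.08 m.
The local north axis is (−sin φ cos λ, −sin φ sin λ, cos φ), giving ΔN = 146.565 − 92.468 − 458.107 = -404.01 m.
Horizontal magnitude = √(ΔE² + ΔN²) = √((-650.08)² + (-404.01)²) = 765.39 m.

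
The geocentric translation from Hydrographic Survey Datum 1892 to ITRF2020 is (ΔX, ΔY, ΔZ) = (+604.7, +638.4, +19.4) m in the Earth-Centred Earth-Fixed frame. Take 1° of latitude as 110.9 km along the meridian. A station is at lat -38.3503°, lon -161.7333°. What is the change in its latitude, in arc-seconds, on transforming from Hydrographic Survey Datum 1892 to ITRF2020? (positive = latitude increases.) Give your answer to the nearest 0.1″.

sin φ = -0.620468, cos φ = 0.784232, sin λ = -0.313441, cos λ = -0.949608.
North component: ΔN = −sin φ cos λ·ΔX − sin φ sin λ·ΔY + cos φ·ΔZ = −(-0.620468)(-0.949608)(604.7) − (-0.620468)(-0.313441)(638.4) + (0.784232)(19.4) = -465.23 m.
1° of latitude spans 110900 m, so Δφ = -465.23 / 110900 × 3600 = -15.102″.

Δφ = -15.1″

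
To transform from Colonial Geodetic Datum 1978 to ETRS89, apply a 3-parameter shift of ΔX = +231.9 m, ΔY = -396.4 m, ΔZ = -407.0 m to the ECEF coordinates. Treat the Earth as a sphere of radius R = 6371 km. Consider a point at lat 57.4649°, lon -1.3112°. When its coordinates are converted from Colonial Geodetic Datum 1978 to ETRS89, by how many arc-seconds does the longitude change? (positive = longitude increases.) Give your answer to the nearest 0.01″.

sin φ = 0.843062, cos φ = 0.537816, sin λ = -0.022883, cos λ = 0.999738.
East component: ΔE = −sin λ·ΔX + cos λ·ΔY = −(-0.022883)(231.9) + (0.999738)(-396.4) = -390.99 m.
1° of latitude spans πR/180 = 111195 m; at latitude φ, 1° of longitude spans that × cos φ = 59802.4 m, so Δλ = -390.99 / 59802.4 × 3600 = -23.537″.

Δλ = -23.54″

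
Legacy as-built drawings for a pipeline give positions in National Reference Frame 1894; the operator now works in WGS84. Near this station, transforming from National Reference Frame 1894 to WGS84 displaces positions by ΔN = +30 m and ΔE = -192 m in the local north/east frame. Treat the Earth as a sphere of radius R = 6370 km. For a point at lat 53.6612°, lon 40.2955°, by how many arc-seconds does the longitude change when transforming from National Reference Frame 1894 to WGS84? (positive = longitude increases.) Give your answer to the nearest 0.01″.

At latitude 53.6612°, cos φ = 0.592559.
One radian of longitude at latitude φ spans R cos φ, so Δλ = ΔE / (R cos φ) = -192.0 / (6370000 × 0.592559) = -5.0866e-05 rad = -10.492″.

Δλ = -10.49″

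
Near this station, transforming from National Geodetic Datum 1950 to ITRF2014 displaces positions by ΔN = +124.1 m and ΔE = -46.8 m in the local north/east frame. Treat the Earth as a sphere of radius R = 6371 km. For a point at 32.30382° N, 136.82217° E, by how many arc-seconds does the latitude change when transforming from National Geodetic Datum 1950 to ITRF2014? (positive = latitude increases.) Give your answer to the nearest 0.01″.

On a sphere of radius R, 1 rad of latitude = R, so Δφ = ΔN / R = 124.1 / 6371000 = 1.9479e-05 rad = 4.018″.

Δφ = 4.02″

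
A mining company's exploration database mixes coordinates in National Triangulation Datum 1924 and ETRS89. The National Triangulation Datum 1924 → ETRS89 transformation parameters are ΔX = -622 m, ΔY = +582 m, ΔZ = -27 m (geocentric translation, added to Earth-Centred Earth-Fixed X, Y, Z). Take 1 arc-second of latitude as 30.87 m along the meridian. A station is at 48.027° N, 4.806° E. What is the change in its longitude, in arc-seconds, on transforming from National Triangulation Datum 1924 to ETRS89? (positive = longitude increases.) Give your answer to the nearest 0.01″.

Δλ = 30.62″

sin φ = 0.743460, cos φ = 0.668780, sin λ = 0.083782, cos λ = 0.996484.
East component: ΔE = −sin λ·ΔX + cos λ·ΔY = −(0.083782)(-622) + (0.996484)(582) = 632.07 m.
1° of latitude spans 3600 × 30.87 = 111132 m; at latitude φ, 1° of longitude spans that × cos φ = 74322.9 m, so Δλ = 632.07 / 74322.9 × 3600 = 30.616″.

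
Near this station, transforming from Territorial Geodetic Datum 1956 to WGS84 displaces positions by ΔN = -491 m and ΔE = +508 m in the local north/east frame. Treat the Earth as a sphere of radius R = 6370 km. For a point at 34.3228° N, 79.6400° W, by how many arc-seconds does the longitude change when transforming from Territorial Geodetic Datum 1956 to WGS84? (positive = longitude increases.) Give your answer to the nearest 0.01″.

At latitude 34.3228°, cos φ = 0.825874.
One radian of longitude at latitude φ spans R cos φ, so Δλ = ΔE / (R cos φ) = 508.0 / (6370000 × 0.825874) = 9.6563e-05 rad = 19.918″.

Δλ = 19.92″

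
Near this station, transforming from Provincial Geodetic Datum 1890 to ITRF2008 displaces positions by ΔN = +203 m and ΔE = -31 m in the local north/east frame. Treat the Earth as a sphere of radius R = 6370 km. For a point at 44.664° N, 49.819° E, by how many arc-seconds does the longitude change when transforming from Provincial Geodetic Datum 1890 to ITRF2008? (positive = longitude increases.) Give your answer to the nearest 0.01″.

At latitude 44.664°, cos φ = 0.711241.
One radian of longitude at latitude φ spans R cos φ, so Δλ = ΔE / (R cos φ) = -31.0 / (6370000 × 0.711241) = -6.8424e-06 rad = -1.411″.

Δλ = -1.41″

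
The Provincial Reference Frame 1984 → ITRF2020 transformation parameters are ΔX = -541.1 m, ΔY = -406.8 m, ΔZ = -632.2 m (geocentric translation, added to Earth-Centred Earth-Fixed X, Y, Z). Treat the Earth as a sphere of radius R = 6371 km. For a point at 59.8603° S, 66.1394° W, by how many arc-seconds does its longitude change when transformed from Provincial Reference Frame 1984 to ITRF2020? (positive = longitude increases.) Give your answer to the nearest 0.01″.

sin φ = -0.864804, cos φ = 0.502110, sin λ = -0.914532, cos λ = 0.404513.
East component: ΔE = −sin λ·ΔX + cos λ·ΔY = −(-0.914532)(-541.1) + (0.404513)(-406.8) = -659.41 m.
1° of latitude spans πR/180 = 111195 m; at latitude φ, 1° of longitude spans that × cos φ = 55832.1 m, so Δλ = -659.41 / 55832.1 × 3600 = -42.518″.

Δλ = -42.52″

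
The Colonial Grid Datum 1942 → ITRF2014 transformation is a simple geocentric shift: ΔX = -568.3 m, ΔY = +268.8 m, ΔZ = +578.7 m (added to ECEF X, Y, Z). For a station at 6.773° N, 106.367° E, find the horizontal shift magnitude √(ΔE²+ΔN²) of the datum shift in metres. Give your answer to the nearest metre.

705 m

The local east axis at (φ, λ) is (−sin λ, cos λ, 0), so ΔE = −sin(106.367°)·(-568.3) + cos(106.367°)·268.8 = 469.53 m.
The local north axis is (−sin φ cos λ, −sin φ sin λ, cos φ), giving ΔN = -18.886 − 30.417 + 574.661 = 525.36 m.
Horizontal magnitude = √(ΔE² + ΔN²) = √(469.53² + 525.36²) = 704.60 m.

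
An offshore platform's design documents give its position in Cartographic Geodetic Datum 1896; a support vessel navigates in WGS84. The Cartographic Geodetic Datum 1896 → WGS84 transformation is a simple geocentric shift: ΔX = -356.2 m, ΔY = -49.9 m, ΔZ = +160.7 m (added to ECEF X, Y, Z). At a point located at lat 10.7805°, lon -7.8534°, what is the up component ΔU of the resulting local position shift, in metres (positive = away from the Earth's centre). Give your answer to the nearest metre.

ΔU = -310 m

At φ = 10.7805°, λ = -7.8534°: sin φ = 0.187047, cos φ = 0.982351, sin λ = -0.136639, cos λ = 0.990621.
ΔU = cos φ cos λ·ΔX + cos φ sin λ·ΔY + sin φ·ΔZ = (0.982351)(0.990621)(-356.2) + (0.982351)(-0.136639)(-49.9) + (0.187047)(160.7) = -309.88 m.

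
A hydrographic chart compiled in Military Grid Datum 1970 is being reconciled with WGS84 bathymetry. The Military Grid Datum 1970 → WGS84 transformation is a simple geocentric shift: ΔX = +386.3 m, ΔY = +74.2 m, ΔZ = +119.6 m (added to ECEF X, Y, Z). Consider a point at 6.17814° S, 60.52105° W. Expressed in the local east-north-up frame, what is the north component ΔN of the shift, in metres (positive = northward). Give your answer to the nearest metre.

ΔN = 132 m

The local north axis is (−sin φ cos λ, −sin φ sin λ, cos φ), giving ΔN = 20.459 − 6.952 + 118.905 = 132.41 m.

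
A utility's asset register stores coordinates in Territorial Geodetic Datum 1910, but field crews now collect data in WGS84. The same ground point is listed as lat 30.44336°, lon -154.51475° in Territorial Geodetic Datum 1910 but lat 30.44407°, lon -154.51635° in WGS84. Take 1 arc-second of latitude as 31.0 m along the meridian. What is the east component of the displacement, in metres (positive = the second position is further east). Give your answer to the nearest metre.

ΔE = -154 m

Δφ = 30.44407° − 30.44336° = +0.00071°; Δλ = -154.51635° − -154.51475° = -0.00160°.
1° of latitude = 3600 × 31.00 = 111600 m.
ΔN = Δφ × 111600 = 79.2 m; ΔE = Δλ × 111600 × cos(30.44336°) = -0.00160 × 111600 × 0.862130 = -153.9 m.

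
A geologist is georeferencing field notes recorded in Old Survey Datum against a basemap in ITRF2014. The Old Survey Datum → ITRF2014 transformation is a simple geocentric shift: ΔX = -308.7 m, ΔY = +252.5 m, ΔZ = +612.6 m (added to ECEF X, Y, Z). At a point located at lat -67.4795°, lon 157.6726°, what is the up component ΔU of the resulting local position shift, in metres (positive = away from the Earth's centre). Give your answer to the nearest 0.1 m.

The local up (radial) axis is (cos φ cos λ, cos φ sin λ, sin φ), giving ΔU = 109.372 + 36.740 − 565.885 = -419.77 m.

ΔU = -419.8 m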